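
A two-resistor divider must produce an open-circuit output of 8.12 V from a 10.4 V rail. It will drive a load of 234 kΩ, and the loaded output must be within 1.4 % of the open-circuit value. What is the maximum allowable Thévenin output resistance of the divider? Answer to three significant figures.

R_th ≤ 3.32 kΩ

Loading drop = R_th/(R_th + R_L) ≤ 0.0140, so R_th ≤ R_L · ε/(1−ε) = 234 kΩ × 0.0140/0.9860 = 3.32 kΩ.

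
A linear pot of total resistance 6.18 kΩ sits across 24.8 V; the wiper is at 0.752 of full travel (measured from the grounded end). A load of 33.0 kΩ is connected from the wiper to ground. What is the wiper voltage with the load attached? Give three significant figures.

V ≈ 18.0 V

The wiper splits the pot into (1−α)R = 1.533 kΩ above and αR = 4.647 kΩ below.
Lower section ‖ load = 4.074 kΩ.
V_wiper = 24.8 × 4.074/(1.533 + 4.074) = 18.0 V.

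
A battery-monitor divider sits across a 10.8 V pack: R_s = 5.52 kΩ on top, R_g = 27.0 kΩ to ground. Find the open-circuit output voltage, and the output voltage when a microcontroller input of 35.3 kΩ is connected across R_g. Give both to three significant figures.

Unloaded: 8.97 V; loaded: 7.94 V

Open-circuit: V = 10.8 × 27.0/(5.52 + 27.0) = 8.97 V.
With the load, R_g becomes R_g‖R_L = 15.30 kΩ, so V = 10.8 × 15.30/20.82 = 7.94 V.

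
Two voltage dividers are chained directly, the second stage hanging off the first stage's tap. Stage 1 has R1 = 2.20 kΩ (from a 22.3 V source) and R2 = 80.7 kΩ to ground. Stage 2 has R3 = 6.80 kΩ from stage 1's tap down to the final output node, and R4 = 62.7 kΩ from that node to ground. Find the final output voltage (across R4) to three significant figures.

V_out ≈ 19.0 V

Stage 2 presents R3+R4 = 69.50 kΩ as a load on stage 1's tap.
Stage 1's lower leg becomes R2‖(R3+R4) = 37.34 kΩ, so V_mid = 22.3 × 37.34/39.54 = 21.06 V.
Stage 2 is itself unloaded: V_out = V_mid × R4/(R3+R4) = 21.06 × 62.7/69.50 = 19.0 V.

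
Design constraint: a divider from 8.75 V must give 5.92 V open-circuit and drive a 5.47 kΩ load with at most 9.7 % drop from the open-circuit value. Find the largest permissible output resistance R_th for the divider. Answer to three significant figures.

R_th ≤ 588 Ω

Loading drop = R_th/(R_th + R_L) ≤ 0.0970, so R_th ≤ R_L · ε/(1−ε) = 5.47 kΩ × 0.0970/0.9030 = 588 Ω.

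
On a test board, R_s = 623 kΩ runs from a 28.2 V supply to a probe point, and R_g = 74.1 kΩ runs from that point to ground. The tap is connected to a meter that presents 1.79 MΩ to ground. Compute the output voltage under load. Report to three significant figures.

V_out ≈ 2.89 V

The load sits in parallel with R_g: R_g‖R_L = (74.1 × 1790) / (74.1 + 1790) = 71.15 kΩ.
V_out = 28.2 × 71.15 / (623 + 71.15) = 28.2 × 71.15/694.2 = 2.89 V.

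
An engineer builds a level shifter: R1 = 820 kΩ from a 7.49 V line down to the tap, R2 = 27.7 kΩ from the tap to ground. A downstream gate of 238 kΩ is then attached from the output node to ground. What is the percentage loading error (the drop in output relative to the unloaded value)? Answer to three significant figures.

Unloaded V = 7.49 × 27.7/847.7 = 0.24475 V.
Loaded: R2‖R_L = 24.81 kΩ, giving V = 7.49 × 24.81/844.8 = 0.21998 V.
Drop = (0.24475 − 0.21998) / 0.24475 = 10.1 %.

10.1 %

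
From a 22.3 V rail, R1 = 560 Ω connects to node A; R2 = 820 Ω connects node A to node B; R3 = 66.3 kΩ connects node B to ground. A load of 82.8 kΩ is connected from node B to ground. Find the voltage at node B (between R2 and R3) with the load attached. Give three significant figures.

V ≈ 21.5 V

At node B, R3 is in parallel with the load: R3‖R_L = 36820 Ω.
Below node A the resistance is R2 + (R3‖R_L) = 37640 Ω, so V_A = 22.3 × 37640/38200 = 21.97 V.
Then V_B = V_A × (R3‖R_L)/(R2 + R3‖R_L) = 21.97 × 36820/37640 = 21.5 V.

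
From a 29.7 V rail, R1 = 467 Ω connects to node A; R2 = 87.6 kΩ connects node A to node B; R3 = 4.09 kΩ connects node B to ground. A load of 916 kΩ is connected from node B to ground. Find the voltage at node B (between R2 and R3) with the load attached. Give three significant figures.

V ≈ 1.31 V

At node B, R3 is in parallel with the load: R3‖R_L = 4072 Ω.
Below node A the resistance is R2 + (R3‖R_L) = 91670 Ω, so V_A = 29.7 × 91670/92140 = 29.55 V.
Then V_B = V_A × (R3‖R_L)/(R2 + R3‖R_L) = 29.55 × 4072/91670 = 1.31 V.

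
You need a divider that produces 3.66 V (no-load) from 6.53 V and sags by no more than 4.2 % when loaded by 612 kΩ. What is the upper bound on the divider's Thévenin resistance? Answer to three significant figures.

R_th ≤ 26.8 kΩ

Loading drop = R_th/(R_th + R_L) ≤ 0.0420, so R_th ≤ R_L · ε/(1−ε) = 612 kΩ × 0.0420/0.9580 = 26.8 kΩ.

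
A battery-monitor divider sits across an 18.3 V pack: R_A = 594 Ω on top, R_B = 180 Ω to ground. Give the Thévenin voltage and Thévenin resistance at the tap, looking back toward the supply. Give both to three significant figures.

V_th is the open-circuit tap voltage: 18.3 × 180/(594 + 180) = 4.26 V.
With the supply zeroed, R_A and R_B appear in parallel from the tap: R_th = R_A‖R_B = (594 × 180)/774.0 = 138 Ω.

V_th = 4.26 V, R_th = 138 Ω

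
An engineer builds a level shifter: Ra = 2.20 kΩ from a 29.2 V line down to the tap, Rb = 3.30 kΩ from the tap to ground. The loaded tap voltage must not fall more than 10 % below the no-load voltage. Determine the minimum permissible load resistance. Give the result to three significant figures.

R_L(min) ≈ 11.9 kΩ

Output resistance R_th = Ra‖Rb = (2.20 × 3.30)/5.500 = 1.320 kΩ.
The fractional drop is R_th/(R_th + R_L); requiring this ≤ 0.100 gives R_L ≥ R_th(1/0.100 − 1) = 1.320 × 9.000 = 11.9 kΩ.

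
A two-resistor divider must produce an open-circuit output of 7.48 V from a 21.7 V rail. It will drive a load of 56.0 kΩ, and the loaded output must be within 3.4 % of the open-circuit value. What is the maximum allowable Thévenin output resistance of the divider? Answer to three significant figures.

Loading drop = R_th/(R_th + R_L) ≤ 0.0340, so R_th ≤ R_L · ε/(1−ε) = 56.0 kΩ × 0.0340/0.9660 = 1.97 kΩ.
(Any R1, R2 with R2/(R1+R2) = 0.345 and R1‖R2 ≤ 1.97 kΩ will meet the spec.)

R_th ≤ 1.97 kΩ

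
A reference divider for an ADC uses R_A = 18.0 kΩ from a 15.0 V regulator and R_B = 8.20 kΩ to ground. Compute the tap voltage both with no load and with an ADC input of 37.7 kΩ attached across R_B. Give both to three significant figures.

Unloaded: 4.69 V; loaded: 4.08 V

Open-circuit: V = 15.0 × 8.20/(18.0 + 8.20) = 4.69 V.
With the load, R_B becomes R_B‖R_L = 6.735 kΩ, so V = 15.0 × 6.735/24.74 = 4.08 V.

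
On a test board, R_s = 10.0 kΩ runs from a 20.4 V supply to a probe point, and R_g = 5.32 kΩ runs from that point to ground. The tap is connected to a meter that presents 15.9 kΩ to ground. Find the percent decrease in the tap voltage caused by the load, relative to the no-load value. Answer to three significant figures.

17.9 %

The divider's output (Thévenin) resistance is R_s‖R_g = 3.473 kΩ.
Fractional drop under load = R_th/(R_th + R_L) = 3.473 / (3.473 + 15.9) = 0.1793.
So the output falls by 17.9 %.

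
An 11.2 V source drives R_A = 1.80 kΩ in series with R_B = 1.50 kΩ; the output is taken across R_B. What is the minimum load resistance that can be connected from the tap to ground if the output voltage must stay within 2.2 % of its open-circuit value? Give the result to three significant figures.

R_L(min) ≈ 36.4 kΩ

Output resistance R_th = R_A‖R_B = (1800 × 1500)/3300 = 818.2 Ω.
The fractional drop is R_th/(R_th + R_L); requiring this ≤ 0.0220 gives R_L ≥ R_th(1/0.0220 − 1) = 818.2 × 44.45 = 36.4 kΩ.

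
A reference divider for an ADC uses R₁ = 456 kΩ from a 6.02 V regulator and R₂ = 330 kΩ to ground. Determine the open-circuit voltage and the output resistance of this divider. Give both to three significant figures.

V_th = 2.53 V, R_th = 191 kΩ

V_th is the open-circuit tap voltage: 6.02 × 330/(456 + 330) = 2.53 V.
With the supply zeroed, R₁ and R₂ appear in parallel from the tap: R_th = R₁‖R₂ = (456 × 330)/786.0 = 191 kΩ.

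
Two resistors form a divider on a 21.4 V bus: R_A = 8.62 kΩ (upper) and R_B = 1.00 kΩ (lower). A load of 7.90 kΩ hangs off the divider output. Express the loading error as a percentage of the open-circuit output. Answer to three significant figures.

The divider's output (Thévenin) resistance is R_A‖R_B = 0.8960 kΩ.
Fractional drop under load = R_th/(R_th + R_L) = 0.8960 / (0.8960 + 7.90) = 0.1019.
So the output falls by 10.2 %.

10.2 %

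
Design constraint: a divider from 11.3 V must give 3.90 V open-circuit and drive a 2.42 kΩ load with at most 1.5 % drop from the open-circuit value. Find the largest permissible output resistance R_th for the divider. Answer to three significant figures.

Loading drop = R_th/(R_th + R_L) ≤ 0.0150, so R_th ≤ R_L · ε/(1−ε) = 2.42 kΩ × 0.0150/0.9850 = 36.9 Ω.

R_th ≤ 36.9 Ω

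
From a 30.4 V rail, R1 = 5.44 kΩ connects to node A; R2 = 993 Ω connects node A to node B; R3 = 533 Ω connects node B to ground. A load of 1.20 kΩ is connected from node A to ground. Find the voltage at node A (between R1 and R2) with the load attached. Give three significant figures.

Below node A the series string R2+R3 = 1526 Ω sits in parallel with the 1200 Ω load: 671.8 Ω.
V_A = 30.4 × 671.8/(5440 + 671.8) = 3.34 V.

V ≈ 3.34 V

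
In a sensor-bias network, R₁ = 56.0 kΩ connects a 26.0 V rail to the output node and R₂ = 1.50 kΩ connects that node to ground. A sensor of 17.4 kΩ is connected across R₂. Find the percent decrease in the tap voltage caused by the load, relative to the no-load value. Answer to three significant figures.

The divider's output (Thévenin) resistance is R₁‖R₂ = 1.461 kΩ.
Fractional drop under load = R_th/(R_th + R_L) = 1.461 / (1.461 + 17.4) = 0.07746.
So the output falls by 7.75 %.

7.75 %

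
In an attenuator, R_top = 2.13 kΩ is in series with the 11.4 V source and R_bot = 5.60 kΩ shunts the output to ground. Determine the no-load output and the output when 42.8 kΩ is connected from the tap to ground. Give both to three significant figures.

Open-circuit: V = 11.4 × 5.60/(2.13 + 5.60) = 8.26 V.
With the load, R_bot becomes R_bot‖R_L = 4.952 kΩ, so V = 11.4 × 4.952/7.082 = 7.97 V.

Unloaded: 8.26 V; loaded: 7.97 V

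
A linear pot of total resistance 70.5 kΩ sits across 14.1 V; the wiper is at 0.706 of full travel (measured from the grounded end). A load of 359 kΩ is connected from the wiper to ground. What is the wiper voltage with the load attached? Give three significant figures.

V ≈ 9.56 V

The wiper splits the pot into (1−α)R = 20.73 kΩ above and αR = 49.77 kΩ below.
Lower section ‖ load = 43.71 kΩ.
V_wiper = 14.1 × 43.71/(20.73 + 43.71) = 9.56 V.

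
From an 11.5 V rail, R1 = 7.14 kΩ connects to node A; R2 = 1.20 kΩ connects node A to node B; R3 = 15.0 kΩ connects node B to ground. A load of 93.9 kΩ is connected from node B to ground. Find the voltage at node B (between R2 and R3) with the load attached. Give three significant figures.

At node B, R3 is in parallel with the load: R3‖R_L = 12.93 kΩ.
Below node A the resistance is R2 + (R3‖R_L) = 14.13 kΩ, so V_A = 11.5 × 14.13/21.27 = 7.640 V.
Then V_B = V_A × (R3‖R_L)/(R2 + R3‖R_L) = 7.640 × 12.93/14.13 = 6.99 V.

V ≈ 6.99 V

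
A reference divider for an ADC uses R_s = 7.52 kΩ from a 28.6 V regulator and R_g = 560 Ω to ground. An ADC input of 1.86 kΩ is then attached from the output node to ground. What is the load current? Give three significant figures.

R_g‖R_L = 430.4 Ω; V_out = 28.6 × 430.4/7950 = 1.548 V.
I_L = V_out / R_L = 1.548 / 1.86 kΩ = 0.832 mA.

I_L ≈ 0.832 mA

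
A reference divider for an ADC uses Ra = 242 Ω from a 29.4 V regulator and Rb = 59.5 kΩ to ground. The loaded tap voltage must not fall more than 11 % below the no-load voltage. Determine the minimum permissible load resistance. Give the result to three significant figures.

R_L(min) ≈ 1.95 kΩ

Output resistance R_th = Ra‖Rb = (242 × 59500)/59740 = 241.0 Ω.
The fractional drop is R_th/(R_th + R_L); requiring this ≤ 0.110 gives R_L ≥ R_th(1/0.110 − 1) = 241.0 × 8.091 = 1.95 kΩ.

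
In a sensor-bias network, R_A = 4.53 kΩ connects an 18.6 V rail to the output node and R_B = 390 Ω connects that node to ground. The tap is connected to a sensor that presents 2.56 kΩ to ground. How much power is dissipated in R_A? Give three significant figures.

P ≈ 66.1 mW

Total resistance from the source is R_A + (R_B‖R_L) = 4868 Ω, so I = 18.6/4868 Ω = 3.821 mA.
P = I²·R_A = (3.821 mA)² × 4.53 kΩ = 66.1 mW.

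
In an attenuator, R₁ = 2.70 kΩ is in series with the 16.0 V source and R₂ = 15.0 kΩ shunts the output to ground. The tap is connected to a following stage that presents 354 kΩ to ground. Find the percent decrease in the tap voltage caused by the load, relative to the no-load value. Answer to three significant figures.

The divider's output (Thévenin) resistance is R₁‖R₂ = 2.288 kΩ.
Fractional drop under load = R_th/(R_th + R_L) = 2.288 / (2.288 + 354) = 0.006422.
So the output falls by 0.642 %.

0.642 %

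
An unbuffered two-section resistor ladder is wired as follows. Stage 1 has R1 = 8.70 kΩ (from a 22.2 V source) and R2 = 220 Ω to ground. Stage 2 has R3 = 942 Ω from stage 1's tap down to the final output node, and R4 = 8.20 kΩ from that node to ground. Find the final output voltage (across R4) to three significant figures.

V_out ≈ 0.480 V

Stage 2 presents R3+R4 = 9142 Ω as a load on stage 1's tap.
Stage 1's lower leg becomes R2‖(R3+R4) = 214.8 Ω, so V_mid = 22.2 × 214.8/8915 = 0.5350 V.
Stage 2 is itself unloaded: V_out = V_mid × R4/(R3+R4) = 0.5350 × 8200/9142 = 0.480 V.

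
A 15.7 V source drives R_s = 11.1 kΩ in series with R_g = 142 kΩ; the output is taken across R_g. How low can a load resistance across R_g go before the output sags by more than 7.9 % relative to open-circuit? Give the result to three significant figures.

Output resistance R_th = R_s‖R_g = (11.1 × 142)/153.1 = 10.30 kΩ.
The fractional drop is R_th/(R_th + R_L); requiring this ≤ 0.0790 gives R_L ≥ R_th(1/0.0790 − 1) = 10.30 × 11.66 = 120 kΩ.

R_L(min) ≈ 120 kΩ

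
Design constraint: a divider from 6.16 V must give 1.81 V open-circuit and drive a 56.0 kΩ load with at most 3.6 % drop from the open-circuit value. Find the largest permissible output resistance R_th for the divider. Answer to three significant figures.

R_th ≤ 2.09 kΩ

Loading drop = R_th/(R_th + R_L) ≤ 0.0360, so R_th ≤ R_L · ε/(1−ε) = 56.0 kΩ × 0.0360/0.9640 = 2.09 kΩ.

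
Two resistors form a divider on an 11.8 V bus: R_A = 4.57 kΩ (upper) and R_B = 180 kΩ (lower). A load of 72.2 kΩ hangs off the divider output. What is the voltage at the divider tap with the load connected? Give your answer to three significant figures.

V_out ≈ 10.8 V

The load sits in parallel with R_B: R_B‖R_L = (180 × 72.2) / (180 + 72.2) = 51.53 kΩ.
V_out = 11.8 × 51.53 / (4.57 + 51.53) = 11.8 × 51.53/56.10 = 10.8 V.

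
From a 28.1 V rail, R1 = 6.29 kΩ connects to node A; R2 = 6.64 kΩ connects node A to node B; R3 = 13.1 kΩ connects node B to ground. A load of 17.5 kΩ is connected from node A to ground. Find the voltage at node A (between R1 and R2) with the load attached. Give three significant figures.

Below node A the series string R2+R3 = 19.74 kΩ sits in parallel with the 17.5 kΩ load: 9.276 kΩ.
V_A = 28.1 × 9.276/(6.29 + 9.276) = 16.7 V.

V ≈ 16.7 V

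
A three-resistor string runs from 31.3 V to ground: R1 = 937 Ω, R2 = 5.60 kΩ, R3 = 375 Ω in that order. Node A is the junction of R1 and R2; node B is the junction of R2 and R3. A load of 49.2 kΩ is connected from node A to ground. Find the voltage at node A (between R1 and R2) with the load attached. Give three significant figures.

V ≈ 26.6 V

Below node A the series string R2+R3 = 5975 Ω sits in parallel with the 49200 Ω load: 5328 Ω.
V_A = 31.3 × 5328/(937 + 5328) = 26.6 V.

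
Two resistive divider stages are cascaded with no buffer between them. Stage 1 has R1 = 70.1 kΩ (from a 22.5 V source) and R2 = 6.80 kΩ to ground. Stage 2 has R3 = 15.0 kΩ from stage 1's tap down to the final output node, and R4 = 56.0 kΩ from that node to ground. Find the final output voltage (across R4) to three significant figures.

Stage 2 presents R3+R4 = 71.00 kΩ as a load on stage 1's tap.
Stage 1's lower leg becomes R2‖(R3+R4) = 6.206 kΩ, so V_mid = 22.5 × 6.206/76.31 = 1.830 V.
Stage 2 is itself unloaded: V_out = V_mid × R4/(R3+R4) = 1.830 × 56.0/71.00 = 1.44 V.

V_out ≈ 1.44 V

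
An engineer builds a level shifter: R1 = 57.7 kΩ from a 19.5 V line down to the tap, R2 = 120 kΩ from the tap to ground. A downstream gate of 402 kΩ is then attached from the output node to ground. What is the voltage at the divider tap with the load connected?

The load sits in parallel with R2: R2‖R_L = (120 × 402) / (120 + 402) = 92.41 kΩ.
V_out = 19.5 × 92.41 / (57.7 + 92.41) = 19.5 × 92.41/150.1 = 12.0 V.
(Unloaded it would have been 13.2 V.)

V_out ≈ 12.0 V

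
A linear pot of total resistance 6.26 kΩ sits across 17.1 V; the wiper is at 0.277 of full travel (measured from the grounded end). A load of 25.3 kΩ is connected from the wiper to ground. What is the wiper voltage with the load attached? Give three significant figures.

The wiper splits the pot into (1−α)R = 4.526 kΩ above and αR = 1.734 kΩ below.
Lower section ‖ load = 1.623 kΩ.
V_wiper = 17.1 × 1.623/(4.526 + 1.623) = 4.51 V.

V ≈ 4.51 V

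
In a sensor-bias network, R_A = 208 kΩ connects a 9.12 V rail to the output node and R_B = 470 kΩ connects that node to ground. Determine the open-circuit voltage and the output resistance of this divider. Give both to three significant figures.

V_th = 6.32 V, R_th = 144 kΩ

V_th is the open-circuit tap voltage: 9.12 × 470/(208 + 470) = 6.32 V.
With the supply zeroed, R_A and R_B appear in parallel from the tap: R_th = R_A‖R_B = (208 × 470)/678.0 = 144 kΩ.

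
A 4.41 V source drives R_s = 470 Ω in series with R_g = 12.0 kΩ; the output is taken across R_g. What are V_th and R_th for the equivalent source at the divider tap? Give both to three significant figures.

V_th is the open-circuit tap voltage: 4.41 × 12000/(470 + 12000) = 4.24 V.
With the supply zeroed, R_s and R_g appear in parallel from the tap: R_th = R_s‖R_g = (470 × 12000)/12470 = 452 Ω.

V_th = 4.24 V, R_th = 452 Ω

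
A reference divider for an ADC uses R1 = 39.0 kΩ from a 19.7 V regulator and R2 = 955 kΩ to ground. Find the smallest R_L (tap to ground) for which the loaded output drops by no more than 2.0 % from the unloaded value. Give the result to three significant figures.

Output resistance R_th = R1‖R2 = (39.0 × 955)/994.0 = 37.47 kΩ.
The fractional drop is R_th/(R_th + R_L); requiring this ≤ 0.0200 gives R_L ≥ R_th(1/0.0200 − 1) = 37.47 × 49.00 = 1.84 MΩ.

R_L(min) ≈ 1.84 MΩ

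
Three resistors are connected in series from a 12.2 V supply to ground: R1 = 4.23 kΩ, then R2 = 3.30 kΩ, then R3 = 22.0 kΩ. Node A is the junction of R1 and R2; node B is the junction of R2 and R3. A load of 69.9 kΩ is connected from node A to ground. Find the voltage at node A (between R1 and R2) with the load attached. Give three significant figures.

V ≈ 9.94 V

Below node A the series string R2+R3 = 25.30 kΩ sits in parallel with the 69.9 kΩ load: 18.58 kΩ.
V_A = 12.2 × 18.58/(4.23 + 18.58) = 9.94 V.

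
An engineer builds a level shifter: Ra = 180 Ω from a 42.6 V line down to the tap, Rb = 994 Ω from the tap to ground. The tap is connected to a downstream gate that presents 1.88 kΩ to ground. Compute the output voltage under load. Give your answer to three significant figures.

The load sits in parallel with Rb: Rb‖R_L = (994 × 1880) / (994 + 1880) = 650.2 Ω.
V_out = 42.6 × 650.2 / (180 + 650.2) = 42.6 × 650.2/830.2 = 33.4 V.
(Unloaded it would have been 36.1 V.)

V_out ≈ 33.4 V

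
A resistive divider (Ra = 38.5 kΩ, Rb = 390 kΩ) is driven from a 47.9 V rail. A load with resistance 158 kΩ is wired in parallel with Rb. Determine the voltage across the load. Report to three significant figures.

The load sits in parallel with Rb: Rb‖R_L = (390 × 158) / (390 + 158) = 112.4 kΩ.
V_out = 47.9 × 112.4 / (38.5 + 112.4) = 47.9 × 112.4/150.9 = 35.7 V.

V_out ≈ 35.7 V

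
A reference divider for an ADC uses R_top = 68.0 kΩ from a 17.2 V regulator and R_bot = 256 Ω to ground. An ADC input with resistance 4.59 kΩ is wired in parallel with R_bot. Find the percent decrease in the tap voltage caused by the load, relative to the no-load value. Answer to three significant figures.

The divider's output (Thévenin) resistance is R_top‖R_bot = 255.0 Ω.
Fractional drop under load = R_th/(R_th + R_L) = 255.0 / (255.0 + 4590) = 0.05264.
So the output falls by 5.26 %.

5.26 %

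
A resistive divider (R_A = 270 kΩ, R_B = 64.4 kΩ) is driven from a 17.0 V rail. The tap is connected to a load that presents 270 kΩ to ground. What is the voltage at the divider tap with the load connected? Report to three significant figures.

The load sits in parallel with R_B: R_B‖R_L = (64.4 × 270) / (64.4 + 270) = 52.00 kΩ.
V_out = 17.0 × 52.00 / (270 + 52.00) = 17.0 × 52.00/322.0 = 2.75 V.

V_out ≈ 2.75 V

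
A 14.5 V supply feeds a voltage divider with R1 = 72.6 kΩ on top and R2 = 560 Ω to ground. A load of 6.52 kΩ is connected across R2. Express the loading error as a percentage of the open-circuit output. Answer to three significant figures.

The divider's output (Thévenin) resistance is R1‖R2 = 555.7 Ω.
Fractional drop under load = R_th/(R_th + R_L) = 555.7 / (555.7 + 6520) = 0.07854.
So the output falls by 7.85 %.

7.85 %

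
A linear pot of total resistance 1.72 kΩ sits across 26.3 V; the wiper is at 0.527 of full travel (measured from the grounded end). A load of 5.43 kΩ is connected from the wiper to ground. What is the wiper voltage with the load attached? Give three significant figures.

The wiper splits the pot into (1−α)R = 813.6 Ω above and αR = 906.4 Ω below.
Lower section ‖ load = 776.8 Ω.
V_wiper = 26.3 × 776.8/(813.6 + 776.8) = 12.8 V.

V ≈ 12.8 V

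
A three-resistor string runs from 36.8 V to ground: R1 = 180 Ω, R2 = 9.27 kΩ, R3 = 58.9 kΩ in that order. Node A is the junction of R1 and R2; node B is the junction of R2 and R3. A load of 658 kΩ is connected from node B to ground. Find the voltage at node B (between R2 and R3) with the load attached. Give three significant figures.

At node B, R3 is in parallel with the load: R3‖R_L = 54060 Ω.
Below node A the resistance is R2 + (R3‖R_L) = 63330 Ω, so V_A = 36.8 × 63330/63510 = 36.70 V.
Then V_B = V_A × (R3‖R_L)/(R2 + R3‖R_L) = 36.70 × 54060/63330 = 31.3 V.

V ≈ 31.3 V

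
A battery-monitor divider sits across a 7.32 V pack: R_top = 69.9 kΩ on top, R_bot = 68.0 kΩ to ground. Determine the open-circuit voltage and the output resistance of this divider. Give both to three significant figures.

V_th = 3.61 V, R_th = 34.5 kΩ

V_th is the open-circuit tap voltage: 7.32 × 68.0/(69.9 + 68.0) = 3.61 V.
With the supply zeroed, R_top and R_bot appear in parallel from the tap: R_th = R_top‖R_bot = (69.9 × 68.0)/137.9 = 34.5 kΩ.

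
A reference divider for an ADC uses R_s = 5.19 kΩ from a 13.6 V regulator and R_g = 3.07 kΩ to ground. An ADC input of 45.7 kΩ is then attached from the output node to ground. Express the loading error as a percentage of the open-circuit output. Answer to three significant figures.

4.05 %

The divider's output (Thévenin) resistance is R_s‖R_g = 1.929 kΩ.
Fractional drop under load = R_th/(R_th + R_L) = 1.929 / (1.929 + 45.7) = 0.04050.
So the output falls by 4.05 %.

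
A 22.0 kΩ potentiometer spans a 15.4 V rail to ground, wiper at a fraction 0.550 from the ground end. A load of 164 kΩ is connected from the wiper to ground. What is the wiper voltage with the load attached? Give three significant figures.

The wiper splits the pot into (1−α)R = 9.900 kΩ above and αR = 12.10 kΩ below.
Lower section ‖ load = 11.27 kΩ.
V_wiper = 15.4 × 11.27/(9.900 + 11.27) = 8.20 V.

V ≈ 8.20 V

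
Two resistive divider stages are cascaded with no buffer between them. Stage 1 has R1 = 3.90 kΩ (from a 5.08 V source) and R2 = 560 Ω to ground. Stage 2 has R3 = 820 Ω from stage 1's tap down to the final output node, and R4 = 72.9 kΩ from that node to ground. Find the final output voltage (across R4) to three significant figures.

V_out ≈ 0.627 V

Stage 2 presents R3+R4 = 73720 Ω as a load on stage 1's tap.
Stage 1's lower leg becomes R2‖(R3+R4) = 555.8 Ω, so V_mid = 5.08 × 555.8/4456 = 0.6336 V.
Stage 2 is itself unloaded: V_out = V_mid × R4/(R3+R4) = 0.6336 × 72900/73720 = 0.627 V.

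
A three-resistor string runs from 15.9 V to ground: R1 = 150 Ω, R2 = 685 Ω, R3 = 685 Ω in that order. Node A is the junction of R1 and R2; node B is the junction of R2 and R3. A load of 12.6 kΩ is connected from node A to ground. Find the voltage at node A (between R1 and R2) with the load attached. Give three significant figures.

Below node A the series string R2+R3 = 1370 Ω sits in parallel with the 12600 Ω load: 1236 Ω.
V_A = 15.9 × 1236/(150 + 1236) = 14.2 V.

V ≈ 14.2 V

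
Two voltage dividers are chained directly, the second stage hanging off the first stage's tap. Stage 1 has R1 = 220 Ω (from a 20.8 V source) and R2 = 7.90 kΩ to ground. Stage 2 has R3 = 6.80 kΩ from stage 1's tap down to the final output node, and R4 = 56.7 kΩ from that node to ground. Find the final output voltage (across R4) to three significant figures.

Stage 2 presents R3+R4 = 63500 Ω as a load on stage 1's tap.
Stage 1's lower leg becomes R2‖(R3+R4) = 7026 Ω, so V_mid = 20.8 × 7026/7246 = 20.17 V.
Stage 2 is itself unloaded: V_out = V_mid × R4/(R3+R4) = 20.17 × 56700/63500 = 18.0 V.

V_out ≈ 18.0 V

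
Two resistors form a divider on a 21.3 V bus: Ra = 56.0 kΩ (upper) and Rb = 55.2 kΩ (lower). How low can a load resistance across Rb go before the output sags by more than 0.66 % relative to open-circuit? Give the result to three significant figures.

R_L(min) ≈ 4.18 MΩ

Output resistance R_th = Ra‖Rb = (56.0 × 55.2)/111.2 = 27.80 kΩ.
The fractional drop is R_th/(R_th + R_L); requiring this ≤ 0.00660 gives R_L ≥ R_th(1/0.00660 − 1) = 27.80 × 150.5 = 4.18 MΩ.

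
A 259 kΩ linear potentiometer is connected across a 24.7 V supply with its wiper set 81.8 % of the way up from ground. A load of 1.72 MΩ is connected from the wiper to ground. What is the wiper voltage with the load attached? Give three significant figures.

V ≈ 19.8 V

The wiper splits the pot into (1−α)R = 47.14 kΩ above and αR = 211.9 kΩ below.
Lower section ‖ load = 188.6 kΩ.
V_wiper = 24.7 × 188.6/(47.14 + 188.6) = 19.8 V.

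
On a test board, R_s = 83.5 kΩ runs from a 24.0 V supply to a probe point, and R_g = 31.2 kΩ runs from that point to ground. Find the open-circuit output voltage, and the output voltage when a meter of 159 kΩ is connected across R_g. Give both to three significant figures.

Unloaded: 6.53 V; loaded: 5.71 V

Open-circuit: V = 24.0 × 31.2/(83.5 + 31.2) = 6.53 V.
With the load, R_g becomes R_g‖R_L = 26.08 kΩ, so V = 24.0 × 26.08/109.6 = 5.71 V.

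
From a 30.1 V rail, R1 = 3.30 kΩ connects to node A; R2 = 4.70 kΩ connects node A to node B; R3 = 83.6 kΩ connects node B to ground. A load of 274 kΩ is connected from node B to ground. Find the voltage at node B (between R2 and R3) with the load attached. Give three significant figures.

V ≈ 26.8 V

At node B, R3 is in parallel with the load: R3‖R_L = 64.06 kΩ.
Below node A the resistance is R2 + (R3‖R_L) = 68.76 kΩ, so V_A = 30.1 × 68.76/72.06 = 28.72 V.
Then V_B = V_A × (R3‖R_L)/(R2 + R3‖R_L) = 28.72 × 64.06/68.76 = 26.8 V.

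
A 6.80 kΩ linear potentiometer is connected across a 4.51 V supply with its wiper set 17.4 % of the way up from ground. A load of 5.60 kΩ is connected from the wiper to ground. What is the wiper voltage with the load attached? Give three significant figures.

The wiper splits the pot into (1−α)R = 5.617 kΩ above and αR = 1.183 kΩ below.
Lower section ‖ load = 0.9768 kΩ.
V_wiper = 4.51 × 0.9768/(5.617 + 0.9768) = 0.668 V.

V ≈ 0.668 V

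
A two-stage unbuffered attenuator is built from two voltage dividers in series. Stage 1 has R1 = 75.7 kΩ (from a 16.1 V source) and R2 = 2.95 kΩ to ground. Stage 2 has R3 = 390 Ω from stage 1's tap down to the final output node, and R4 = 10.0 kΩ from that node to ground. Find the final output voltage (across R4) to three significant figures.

V_out ≈ 0.456 V

Stage 2 presents R3+R4 = 10390 Ω as a load on stage 1's tap.
Stage 1's lower leg becomes R2‖(R3+R4) = 2298 Ω, so V_mid = 16.1 × 2298/78000 = 0.4743 V.
Stage 2 is itself unloaded: V_out = V_mid × R4/(R3+R4) = 0.4743 × 10000/10390 = 0.456 V.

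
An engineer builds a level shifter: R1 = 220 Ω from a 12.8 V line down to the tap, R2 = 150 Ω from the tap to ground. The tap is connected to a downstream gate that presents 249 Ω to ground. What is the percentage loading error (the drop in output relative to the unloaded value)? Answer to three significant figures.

26.4 %

Unloaded V = 12.8 × 150/370.0 = 5.189 V.
Loaded: R2‖R_L = 93.61 Ω, giving V = 12.8 × 93.61/313.6 = 3.821 V.
Drop = (5.189 − 3.821) / 5.189 = 26.4 %.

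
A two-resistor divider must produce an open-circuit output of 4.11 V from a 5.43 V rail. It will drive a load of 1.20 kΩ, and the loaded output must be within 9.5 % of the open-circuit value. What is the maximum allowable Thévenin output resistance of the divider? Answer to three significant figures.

R_th ≤ 126 Ω

Loading drop = R_th/(R_th + R_L) ≤ 0.0950, so R_th ≤ R_L · ε/(1−ε) = 1.20 kΩ × 0.0950/0.9050 = 126 Ω.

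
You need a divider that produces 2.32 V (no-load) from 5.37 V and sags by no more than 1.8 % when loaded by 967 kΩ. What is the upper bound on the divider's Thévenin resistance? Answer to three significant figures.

Loading drop = R_th/(R_th + R_L) ≤ 0.0180, so R_th ≤ R_L · ε/(1−ε) = 967 kΩ × 0.0180/0.9820 = 17.7 kΩ.

R_th ≤ 17.7 kΩ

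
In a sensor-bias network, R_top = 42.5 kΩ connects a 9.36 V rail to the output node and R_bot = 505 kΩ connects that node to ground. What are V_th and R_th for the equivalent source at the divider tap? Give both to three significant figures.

V_th is the open-circuit tap voltage: 9.36 × 505/(42.5 + 505) = 8.63 V.
With the supply zeroed, R_top and R_bot appear in parallel from the tap: R_th = R_top‖R_bot = (42.5 × 505)/547.5 = 39.2 kΩ.

V_th = 8.63 V, R_th = 39.2 kΩ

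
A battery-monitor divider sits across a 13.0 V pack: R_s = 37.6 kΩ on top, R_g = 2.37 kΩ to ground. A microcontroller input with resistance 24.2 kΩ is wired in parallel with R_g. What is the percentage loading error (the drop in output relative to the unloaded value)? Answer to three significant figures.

8.44 %

Unloaded V = 13.0 × 2.37/39.97 = 0.77083 V.
Loaded: R_g‖R_L = 2.159 kΩ, giving V = 13.0 × 2.159/39.76 = 0.70580 V.
Drop = (0.77083 − 0.70580) / 0.77083 = 8.44 %.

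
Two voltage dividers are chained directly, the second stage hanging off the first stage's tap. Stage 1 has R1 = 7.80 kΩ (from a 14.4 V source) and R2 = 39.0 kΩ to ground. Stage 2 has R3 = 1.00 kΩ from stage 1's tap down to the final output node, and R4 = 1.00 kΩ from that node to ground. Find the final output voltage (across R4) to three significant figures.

V_out ≈ 1.41 V

Stage 2 presents R3+R4 = 2.000 kΩ as a load on stage 1's tap.
Stage 1's lower leg becomes R2‖(R3+R4) = 1.902 kΩ, so V_mid = 14.4 × 1.902/9.702 = 2.824 V.
Stage 2 is itself unloaded: V_out = V_mid × R4/(R3+R4) = 2.824 × 1.00/2.000 = 1.41 V.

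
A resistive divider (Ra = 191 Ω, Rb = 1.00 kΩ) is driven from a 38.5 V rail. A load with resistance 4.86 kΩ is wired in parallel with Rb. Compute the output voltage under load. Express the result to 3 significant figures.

The load sits in parallel with Rb: Rb‖R_L = (1000 × 4860) / (1000 + 4860) = 829.4 Ω.
V_out = 38.5 × 829.4 / (191 + 829.4) = 38.5 × 829.4/1020 = 31.3 V.

V_out ≈ 31.3 V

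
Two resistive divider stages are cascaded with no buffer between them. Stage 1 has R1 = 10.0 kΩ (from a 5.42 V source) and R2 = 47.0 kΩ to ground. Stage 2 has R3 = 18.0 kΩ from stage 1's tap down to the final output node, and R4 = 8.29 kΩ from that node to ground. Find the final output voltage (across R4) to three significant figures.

Stage 2 presents R3+R4 = 26.29 kΩ as a load on stage 1's tap.
Stage 1's lower leg becomes R2‖(R3+R4) = 16.86 kΩ, so V_mid = 5.42 × 16.86/26.86 = 3.402 V.
Stage 2 is itself unloaded: V_out = V_mid × R4/(R3+R4) = 3.402 × 8.29/26.29 = 1.07 V.

V_out ≈ 1.07 V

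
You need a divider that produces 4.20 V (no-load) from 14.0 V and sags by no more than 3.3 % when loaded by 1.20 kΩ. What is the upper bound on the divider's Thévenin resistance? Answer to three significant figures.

Loading drop = R_th/(R_th + R_L) ≤ 0.0330, so R_th ≤ R_L · ε/(1−ε) = 1.20 kΩ × 0.0330/0.9670 = 41.0 Ω.

R_th ≤ 41.0 Ω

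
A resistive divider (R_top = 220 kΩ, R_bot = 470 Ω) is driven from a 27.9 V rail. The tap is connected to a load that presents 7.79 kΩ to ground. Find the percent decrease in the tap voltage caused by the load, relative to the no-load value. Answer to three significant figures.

The divider's output (Thévenin) resistance is R_top‖R_bot = 469.0 Ω.
Fractional drop under load = R_th/(R_th + R_L) = 469.0 / (469.0 + 7790) = 0.05679.
So the output falls by 5.68 %.

5.68 %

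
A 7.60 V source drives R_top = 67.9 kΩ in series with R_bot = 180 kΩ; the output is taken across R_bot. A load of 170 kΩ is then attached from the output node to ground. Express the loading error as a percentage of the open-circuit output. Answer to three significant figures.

Unloaded V = 7.60 × 180/247.9 = 5.518 V.
Loaded: R_bot‖R_L = 87.43 kΩ, giving V = 7.60 × 87.43/155.3 = 4.278 V.
Drop = (5.518 − 4.278) / 5.518 = 22.5 %.

22.5 %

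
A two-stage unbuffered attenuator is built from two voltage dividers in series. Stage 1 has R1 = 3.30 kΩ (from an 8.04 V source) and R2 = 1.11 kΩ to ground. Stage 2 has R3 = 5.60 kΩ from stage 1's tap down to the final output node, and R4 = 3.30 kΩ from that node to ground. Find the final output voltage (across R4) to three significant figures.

Stage 2 presents R3+R4 = 8.900 kΩ as a load on stage 1's tap.
Stage 1's lower leg becomes R2‖(R3+R4) = 0.9869 kΩ, so V_mid = 8.04 × 0.9869/4.287 = 1.851 V.
Stage 2 is itself unloaded: V_out = V_mid × R4/(R3+R4) = 1.851 × 3.30/8.900 = 0.686 V.

V_out ≈ 0.686 V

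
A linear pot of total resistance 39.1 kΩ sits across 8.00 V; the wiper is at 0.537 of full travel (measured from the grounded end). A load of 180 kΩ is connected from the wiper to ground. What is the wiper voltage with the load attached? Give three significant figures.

V ≈ 4.08 V

The wiper splits the pot into (1−α)R = 18.10 kΩ above and αR = 21.00 kΩ below.
Lower section ‖ load = 18.80 kΩ.
V_wiper = 8.00 × 18.80/(18.10 + 18.80) = 4.08 V.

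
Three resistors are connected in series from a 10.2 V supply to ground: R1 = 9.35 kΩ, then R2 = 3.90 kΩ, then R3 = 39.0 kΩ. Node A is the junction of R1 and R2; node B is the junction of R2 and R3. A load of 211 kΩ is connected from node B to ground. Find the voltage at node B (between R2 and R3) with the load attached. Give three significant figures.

V ≈ 7.27 V

At node B, R3 is in parallel with the load: R3‖R_L = 32.92 kΩ.
Below node A the resistance is R2 + (R3‖R_L) = 36.82 kΩ, so V_A = 10.2 × 36.82/46.17 = 8.134 V.
Then V_B = V_A × (R3‖R_L)/(R2 + R3‖R_L) = 8.134 × 32.92/36.82 = 7.27 V.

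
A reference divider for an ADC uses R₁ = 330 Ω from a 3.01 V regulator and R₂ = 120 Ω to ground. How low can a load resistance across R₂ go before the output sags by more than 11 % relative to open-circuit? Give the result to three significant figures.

Output resistance R_th = R₁‖R₂ = (330 × 120)/450.0 = 88.00 Ω.
The fractional drop is R_th/(R_th + R_L); requiring this ≤ 0.110 gives R_L ≥ R_th(1/0.110 − 1) = 88.00 × 8.091 = 712 Ω.

R_L(min) ≈ 712 Ω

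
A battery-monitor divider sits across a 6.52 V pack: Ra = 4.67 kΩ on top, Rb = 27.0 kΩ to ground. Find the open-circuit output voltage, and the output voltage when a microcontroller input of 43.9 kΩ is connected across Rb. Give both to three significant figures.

Open-circuit: V = 6.52 × 27.0/(4.67 + 27.0) = 5.56 V.
With the load, Rb becomes Rb‖R_L = 16.72 kΩ, so V = 6.52 × 16.72/21.39 = 5.10 V.

Unloaded: 5.56 V; loaded: 5.10 V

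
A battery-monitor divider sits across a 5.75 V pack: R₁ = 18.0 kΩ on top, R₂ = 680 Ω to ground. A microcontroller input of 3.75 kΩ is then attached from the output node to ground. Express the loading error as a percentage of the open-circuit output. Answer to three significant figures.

14.9 %

Unloaded V = 5.75 × 680/18680 = 0.20931 V.
Loaded: R₂‖R_L = 575.6 Ω, giving V = 5.75 × 575.6/18580 = 0.17818 V.
Drop = (0.20931 − 0.17818) / 0.20931 = 14.9 %.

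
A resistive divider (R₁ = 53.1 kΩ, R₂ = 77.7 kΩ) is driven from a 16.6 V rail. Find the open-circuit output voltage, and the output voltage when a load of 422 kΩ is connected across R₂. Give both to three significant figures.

Unloaded: 9.86 V; loaded: 9.18 V

Open-circuit: V = 16.6 × 77.7/(53.1 + 77.7) = 9.86 V.
With the load, R₂ becomes R₂‖R_L = 65.62 kΩ, so V = 16.6 × 65.62/118.7 = 9.18 V.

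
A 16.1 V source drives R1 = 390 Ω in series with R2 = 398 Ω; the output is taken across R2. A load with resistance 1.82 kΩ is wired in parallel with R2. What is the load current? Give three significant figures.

R2‖R_L = 326.6 Ω; V_out = 16.1 × 326.6/716.6 = 7.338 V.
I_L = V_out / R_L = 7.338 / 1.82 kΩ = 4.03 mA.

I_L ≈ 4.03 mA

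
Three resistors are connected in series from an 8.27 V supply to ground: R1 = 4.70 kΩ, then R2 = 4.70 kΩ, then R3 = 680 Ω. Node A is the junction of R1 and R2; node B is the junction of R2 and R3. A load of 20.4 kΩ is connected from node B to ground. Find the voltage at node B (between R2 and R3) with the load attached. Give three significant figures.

At node B, R3 is in parallel with the load: R3‖R_L = 658.1 Ω.
Below node A the resistance is R2 + (R3‖R_L) = 5358 Ω, so V_A = 8.27 × 5358/10060 = 4.406 V.
Then V_B = V_A × (R3‖R_L)/(R2 + R3‖R_L) = 4.406 × 658.1/5358 = 0.541 V.

V ≈ 0.541 V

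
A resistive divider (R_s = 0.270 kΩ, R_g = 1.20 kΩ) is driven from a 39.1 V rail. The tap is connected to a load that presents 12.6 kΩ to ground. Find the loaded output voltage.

V_out ≈ 31.4 V

The load sits in parallel with R_g: R_g‖R_L = (1200 × 12600) / (1200 + 12600) = 1096 Ω.
V_out = 39.1 × 1096 / (270 + 1096) = 39.1 × 1096/1366 = 31.4 V.
(Unloaded it would have been 31.9 V.)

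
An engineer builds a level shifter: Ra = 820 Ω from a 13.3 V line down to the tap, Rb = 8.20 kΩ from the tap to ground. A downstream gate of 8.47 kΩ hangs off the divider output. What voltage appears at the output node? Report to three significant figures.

The load sits in parallel with Rb: Rb‖R_L = (8200 × 8470) / (8200 + 8470) = 4166 Ω.
V_out = 13.3 × 4166 / (820 + 4166) = 13.3 × 4166/4986 = 11.1 V.
(Unloaded it would have been 12.1 V.)

V_out ≈ 11.1 V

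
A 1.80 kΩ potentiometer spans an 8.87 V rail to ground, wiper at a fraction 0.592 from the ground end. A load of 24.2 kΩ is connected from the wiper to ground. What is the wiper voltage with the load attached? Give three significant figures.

V ≈ 5.16 V

The wiper splits the pot into (1−α)R = 734.4 Ω above and αR = 1066 Ω below.
Lower section ‖ load = 1021 Ω.
V_wiper = 8.87 × 1021/(734.4 + 1021) = 5.16 V.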